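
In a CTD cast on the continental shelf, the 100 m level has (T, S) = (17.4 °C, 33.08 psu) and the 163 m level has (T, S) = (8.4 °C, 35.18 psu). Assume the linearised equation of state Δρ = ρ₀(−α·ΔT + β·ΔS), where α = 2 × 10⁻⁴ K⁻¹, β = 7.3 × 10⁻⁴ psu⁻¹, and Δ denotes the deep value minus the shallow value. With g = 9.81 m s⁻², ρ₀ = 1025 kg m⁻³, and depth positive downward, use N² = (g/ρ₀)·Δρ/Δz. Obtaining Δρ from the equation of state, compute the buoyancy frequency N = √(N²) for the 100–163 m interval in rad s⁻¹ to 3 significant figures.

0.0228 rad s⁻¹

ΔT = -9.0 K, ΔS = +2.10 psu (deep − shallow).
Δρ/ρ₀ = −αΔT + βΔS = 1.80 × 10⁻³ + 1.533 × 10⁻³ = 3.333 × 10⁻³, so Δρ ≈ 3.416 kg m⁻³.
N² = (g/ρ₀)·Δρ/Δz = g·(Δρ/ρ₀)/Δz = 9.81 × 3.333 × 10⁻³ / 63 = 5.1900 × 10⁻⁴ s⁻².
N = √(5.1900 × 10⁻⁴) = 0.022782 rad s⁻¹ ≈ 0.0228 rad s⁻¹.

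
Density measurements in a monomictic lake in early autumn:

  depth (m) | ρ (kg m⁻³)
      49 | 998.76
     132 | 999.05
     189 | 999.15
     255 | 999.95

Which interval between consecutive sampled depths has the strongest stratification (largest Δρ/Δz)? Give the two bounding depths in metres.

Compute the density gradient over each adjacent pair:
  49–132 m: Δρ/Δz = 0.29/83 = 3.5 × 10⁻³ kg m⁻⁴
  132–189 m: Δρ/Δz = 0.10/57 = 1.8 × 10⁻³ kg m⁻⁴
  189–255 m: Δρ/Δz = 0.80/66 = 0.012 kg m⁻⁴
The largest gradient is in the 189–255 m interval — the pycnocline.

189–255 m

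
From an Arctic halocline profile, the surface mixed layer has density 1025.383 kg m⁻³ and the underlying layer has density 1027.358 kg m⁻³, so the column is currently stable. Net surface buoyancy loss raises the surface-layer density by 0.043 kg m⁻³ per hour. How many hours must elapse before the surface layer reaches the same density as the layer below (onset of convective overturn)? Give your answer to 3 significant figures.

45.9 hours

Density deficit of the surface layer: 1027.358 − 1025.383 = 1.975 kg m⁻³.
Required change = 1.975 / 0.043 = 45.9 hours.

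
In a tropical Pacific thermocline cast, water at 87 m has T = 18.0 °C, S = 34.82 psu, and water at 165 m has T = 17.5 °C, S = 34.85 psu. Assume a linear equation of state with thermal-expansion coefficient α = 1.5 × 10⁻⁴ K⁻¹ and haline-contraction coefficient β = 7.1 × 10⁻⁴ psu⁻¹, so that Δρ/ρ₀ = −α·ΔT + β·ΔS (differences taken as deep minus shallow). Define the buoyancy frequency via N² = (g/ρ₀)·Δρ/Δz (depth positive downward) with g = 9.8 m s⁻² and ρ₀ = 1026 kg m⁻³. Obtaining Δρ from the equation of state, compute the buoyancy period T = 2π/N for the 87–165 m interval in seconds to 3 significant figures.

ΔT = -0.5 K, ΔS = +0.03 psu (deep − shallow).
Δρ/ρ₀ = −αΔT + βΔS = 7.50 × 10⁻⁵ + 2.13 × 10⁻⁵ = 9.63 × 10⁻⁵, so Δρ ≈ 0.09880 kg m⁻³.
N² = (g/ρ₀)·Δρ/Δz = g·(Δρ/ρ₀)/Δz = 9.8 × 9.63 × 10⁻⁵ / 78 = 1.2099 × 10⁻⁵ s⁻².
N = √(1.2099 × 10⁻⁵) = 3.4784 × 10⁻³ rad s⁻¹ → T = 2π/N = 1.8063 × 10³ s ≈ 1.81 × 10³ s.

1.81 × 10³ s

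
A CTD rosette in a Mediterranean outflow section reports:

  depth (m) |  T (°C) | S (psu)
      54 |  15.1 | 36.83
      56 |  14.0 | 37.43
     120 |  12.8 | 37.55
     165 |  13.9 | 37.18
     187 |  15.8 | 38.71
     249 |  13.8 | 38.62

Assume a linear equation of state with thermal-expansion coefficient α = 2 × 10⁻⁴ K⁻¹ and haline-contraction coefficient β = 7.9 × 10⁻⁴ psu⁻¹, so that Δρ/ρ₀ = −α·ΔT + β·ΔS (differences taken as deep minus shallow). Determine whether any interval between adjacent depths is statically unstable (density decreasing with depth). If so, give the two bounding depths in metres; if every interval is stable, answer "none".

120–165 m

Evaluate Δρ/ρ₀ = −αΔT + βΔS across each adjacent pair:
  54–56 m: −αΔT+βΔS = −(2 × 10⁻⁴)(-1.1)+(7.9 × 10⁻⁴)(+0.60) = 6.9 × 10⁻⁴ → stable
  56–120 m: −αΔT+βΔS = −(2 × 10⁻⁴)(-1.2)+(7.9 × 10⁻⁴)(+0.12) = 3.3 × 10⁻⁴ → stable
  120–165 m: −αΔT+βΔS = −(2 × 10⁻⁴)(+1.1)+(7.9 × 10⁻⁴)(-0.37) = -5.1 × 10⁻⁴ → UNSTABLE
  165–187 m: −αΔT+βΔS = −(2 × 10⁻⁴)(+1.9)+(7.9 × 10⁻⁴)(+1.53) = 8.3 × 10⁻⁴ → stable
  187–249 m: −αΔT+βΔS = −(2 × 10⁻⁴)(-2.0)+(7.9 × 10⁻⁴)(-0.09) = 3.3 × 10⁻⁴ → stable
The 120–165 m interval has Δρ < 0: lighter water underlies denser water.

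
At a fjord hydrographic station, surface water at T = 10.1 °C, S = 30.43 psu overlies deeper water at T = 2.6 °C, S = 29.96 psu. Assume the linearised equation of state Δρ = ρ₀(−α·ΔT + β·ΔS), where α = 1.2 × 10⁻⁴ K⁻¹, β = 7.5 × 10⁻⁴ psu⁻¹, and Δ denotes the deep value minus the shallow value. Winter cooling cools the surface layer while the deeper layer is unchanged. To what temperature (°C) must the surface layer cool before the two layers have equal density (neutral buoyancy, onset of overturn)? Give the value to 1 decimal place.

5.5 °C

Neutral buoyancy requires Δρ = 0, i.e. −α(T_deep − T_surf′) + β(S_deep − S_surf) = 0.
T_surf′ = T_deep − (β/α)·ΔS = 2.6 − (7.5 × 10⁻⁴/1.2 × 10⁻⁴)·(-0.47) = 5.537 °C.
Cooling required: 10.1 − (5.537) = 4.563 °C.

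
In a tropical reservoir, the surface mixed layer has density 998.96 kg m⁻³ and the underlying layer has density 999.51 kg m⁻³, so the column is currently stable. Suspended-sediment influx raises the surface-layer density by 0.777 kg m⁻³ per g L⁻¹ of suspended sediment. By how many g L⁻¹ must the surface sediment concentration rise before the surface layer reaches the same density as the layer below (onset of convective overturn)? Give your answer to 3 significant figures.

0.708 g L⁻¹

Density deficit of the surface layer: 999.51 − 998.96 = 0.55 kg m⁻³.
Required change = 0.55 / 0.777 = 0.708 g L⁻¹.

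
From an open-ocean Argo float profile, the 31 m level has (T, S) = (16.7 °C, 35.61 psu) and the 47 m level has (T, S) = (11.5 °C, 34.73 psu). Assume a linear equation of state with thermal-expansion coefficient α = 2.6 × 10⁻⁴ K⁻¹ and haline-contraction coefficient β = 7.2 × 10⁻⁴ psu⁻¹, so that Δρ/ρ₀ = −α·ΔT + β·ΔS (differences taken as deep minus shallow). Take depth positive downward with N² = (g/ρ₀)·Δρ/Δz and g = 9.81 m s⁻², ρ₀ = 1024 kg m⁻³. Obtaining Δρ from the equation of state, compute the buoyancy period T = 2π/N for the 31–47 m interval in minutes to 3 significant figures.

4.99 min

ΔT = -5.2 K, ΔS = -0.88 psu (deep − shallow).
Δρ/ρ₀ = −αΔT + βΔS = 1.352 × 10⁻³ − 6.336 × 10⁻⁴ = 7.184 × 10⁻⁴, so Δρ ≈ 0.7356 kg m⁻³.
N² = (g/ρ₀)·Δρ/Δz = g·(Δρ/ρ₀)/Δz = 9.81 × 7.184 × 10⁻⁴ / 16 = 4.4047 × 10⁻⁴ s⁻².
N = √(4.4047 × 10⁻⁴) = 0.020987 rad s⁻¹ → T = 2π/N = 299.38 s = 4.9897 min ≈ 4.99 min.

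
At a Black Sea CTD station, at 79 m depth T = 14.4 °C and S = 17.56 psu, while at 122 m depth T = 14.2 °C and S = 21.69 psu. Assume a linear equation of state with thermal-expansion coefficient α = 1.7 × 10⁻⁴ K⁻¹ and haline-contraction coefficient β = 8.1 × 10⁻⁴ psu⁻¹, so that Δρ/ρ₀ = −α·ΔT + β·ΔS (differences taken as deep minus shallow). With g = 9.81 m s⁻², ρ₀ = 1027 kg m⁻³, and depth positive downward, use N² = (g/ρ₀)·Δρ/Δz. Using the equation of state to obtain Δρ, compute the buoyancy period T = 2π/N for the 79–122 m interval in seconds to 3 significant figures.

226 s

ΔT = -0.2 K, ΔS = +4.13 psu (deep − shallow).
Δρ/ρ₀ = −αΔT + βΔS = 3.40 × 10⁻⁵ + 3.3453 × 10⁻³ = 3.3793 × 10⁻³, so Δρ ≈ 3.471 kg m⁻³.
N² = (g/ρ₀)·Δρ/Δz = g·(Δρ/ρ₀)/Δz = 9.81 × 3.3793 × 10⁻³ / 43 = 7.7095 × 10⁻⁴ s⁻².
N = √(7.7095 × 10⁻⁴) = 0.027766 rad s⁻¹ → T = 2π/N = 226.29 s ≈ 226 s.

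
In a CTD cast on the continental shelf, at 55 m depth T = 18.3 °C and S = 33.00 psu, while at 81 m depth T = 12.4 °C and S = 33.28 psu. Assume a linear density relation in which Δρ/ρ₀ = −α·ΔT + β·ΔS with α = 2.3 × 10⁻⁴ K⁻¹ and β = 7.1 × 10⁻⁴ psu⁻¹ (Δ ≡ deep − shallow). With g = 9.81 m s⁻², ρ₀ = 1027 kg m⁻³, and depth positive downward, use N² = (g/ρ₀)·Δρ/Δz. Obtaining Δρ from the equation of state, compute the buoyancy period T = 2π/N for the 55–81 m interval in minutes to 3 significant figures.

ΔT = -5.9 K, ΔS = +0.28 psu (deep − shallow).
Δρ/ρ₀ = −αΔT + βΔS = 1.357 × 10⁻³ + 1.988 × 10⁻⁴ = 1.5558 × 10⁻³, so Δρ ≈ 1.598 kg m⁻³.
N² = (g/ρ₀)·Δρ/Δz = g·(Δρ/ρ₀)/Δz = 9.81 × 1.5558 × 10⁻³ / 26 = 5.8702 × 10⁻⁴ s⁻².
N = √(5.8702 × 10⁻⁴) = 0.024228 rad s⁻¹ → T = 2π/N = 259.34 s = 4.3223 min ≈ 4.32 min.

4.32 min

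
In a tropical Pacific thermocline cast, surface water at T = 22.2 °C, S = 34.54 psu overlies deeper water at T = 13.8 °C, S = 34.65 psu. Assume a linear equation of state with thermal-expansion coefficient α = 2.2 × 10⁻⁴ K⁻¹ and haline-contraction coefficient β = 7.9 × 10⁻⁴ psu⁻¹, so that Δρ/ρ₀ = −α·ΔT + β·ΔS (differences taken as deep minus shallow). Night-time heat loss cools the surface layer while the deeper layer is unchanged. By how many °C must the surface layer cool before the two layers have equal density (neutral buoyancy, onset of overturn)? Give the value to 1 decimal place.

Neutral buoyancy requires Δρ = 0, i.e. −α(T_deep − T_surf′) + β(S_deep − S_surf) = 0.
T_surf′ = T_deep − (β/α)·ΔS = 13.8 − (7.9 × 10⁻⁴/2.2 × 10⁻⁴)·(+0.11) = 13.405 °C.
Cooling required: 22.2 − (13.405) = 8.795 °C.

8.8 °C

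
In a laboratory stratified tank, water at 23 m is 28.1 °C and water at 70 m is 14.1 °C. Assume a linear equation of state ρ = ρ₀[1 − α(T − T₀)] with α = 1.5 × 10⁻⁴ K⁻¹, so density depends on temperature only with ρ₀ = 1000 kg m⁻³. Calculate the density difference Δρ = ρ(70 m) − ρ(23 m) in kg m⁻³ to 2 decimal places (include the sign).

ΔT = -14.0 K, Δρ/ρ₀ = −αΔT = 2.10 × 10⁻³.
Δρ = 1000 × (2.10 × 10⁻³) = +2.10 kg m⁻³.
Positive Δρ: denser below, stable.

+2.10 kg m⁻³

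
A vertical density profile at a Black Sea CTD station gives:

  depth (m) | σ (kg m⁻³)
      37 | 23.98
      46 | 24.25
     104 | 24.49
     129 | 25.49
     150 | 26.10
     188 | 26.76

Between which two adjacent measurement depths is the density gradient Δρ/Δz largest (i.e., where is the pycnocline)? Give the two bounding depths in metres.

104–129 m

Compute the density gradient over each adjacent pair:
  37–46 m: Δρ/Δz = 0.27/9 = 0.030 kg m⁻⁴
  46–104 m: Δρ/Δz = 0.24/58 = 4.1 × 10⁻³ kg m⁻⁴
  104–129 m: Δρ/Δz = 1.00/25 = 0.040 kg m⁻⁴
  129–150 m: Δρ/Δz = 0.61/21 = 0.029 kg m⁻⁴
  150–188 m: Δρ/Δz = 0.66/38 = 0.017 kg m⁻⁴
The largest gradient is in the 104–129 m interval — the pycnocline.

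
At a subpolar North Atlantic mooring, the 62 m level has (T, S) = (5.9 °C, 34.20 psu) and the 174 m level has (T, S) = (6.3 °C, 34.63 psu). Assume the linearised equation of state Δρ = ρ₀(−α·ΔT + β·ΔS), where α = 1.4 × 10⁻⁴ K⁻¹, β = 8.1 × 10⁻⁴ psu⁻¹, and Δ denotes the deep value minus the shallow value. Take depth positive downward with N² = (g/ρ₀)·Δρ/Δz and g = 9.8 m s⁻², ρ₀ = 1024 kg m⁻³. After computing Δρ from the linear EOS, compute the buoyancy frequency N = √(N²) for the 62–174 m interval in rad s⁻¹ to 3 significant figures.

ΔT = +0.4 K, ΔS = +0.43 psu (deep − shallow).
Δρ/ρ₀ = −αΔT + βΔS = -5.60 × 10⁻⁵ + 3.483 × 10⁻⁴ = 2.923 × 10⁻⁴, so Δρ ≈ 0.2993 kg m⁻³.
N² = (g/ρ₀)·Δρ/Δz = g·(Δρ/ρ₀)/Δz = 9.8 × 2.923 × 10⁻⁴ / 112 = 2.5576 × 10⁻⁵ s⁻².
N = √(2.5576 × 10⁻⁵) = 5.0573 × 10⁻³ rad s⁻¹ ≈ 5.06 × 10⁻³ rad s⁻¹.

5.06 × 10⁻³ rad s⁻¹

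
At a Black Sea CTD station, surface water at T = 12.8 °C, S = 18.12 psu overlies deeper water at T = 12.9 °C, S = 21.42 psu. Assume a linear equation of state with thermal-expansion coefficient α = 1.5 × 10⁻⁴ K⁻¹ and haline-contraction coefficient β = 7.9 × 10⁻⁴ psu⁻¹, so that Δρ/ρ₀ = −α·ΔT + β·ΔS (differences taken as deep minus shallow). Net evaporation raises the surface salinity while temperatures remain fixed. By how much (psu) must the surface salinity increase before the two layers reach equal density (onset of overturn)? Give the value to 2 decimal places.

3.28 psu

Neutral buoyancy requires −α(T_deep − T_surf) + β(S_deep − S_surf′) = 0.
S_surf′ = S_deep − (α/β)·ΔT = 21.42 − (1.5 × 10⁻⁴/7.9 × 10⁻⁴)·(+0.1) = 21.4010 psu.
Increase required: 21.4010 − 18.12 = 3.2810 psu.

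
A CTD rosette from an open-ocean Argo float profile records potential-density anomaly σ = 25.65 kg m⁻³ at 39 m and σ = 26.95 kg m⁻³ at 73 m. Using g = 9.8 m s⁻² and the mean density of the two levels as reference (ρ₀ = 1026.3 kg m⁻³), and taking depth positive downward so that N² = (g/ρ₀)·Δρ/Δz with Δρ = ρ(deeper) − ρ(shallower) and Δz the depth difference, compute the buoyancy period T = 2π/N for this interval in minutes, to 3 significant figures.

5.48 min

Δρ = 1026.95 − 1025.65 = 1.30 kg m⁻³ over Δz = 73 − 39 = 34 m.
N² = (9.8/1026.3) × (1.30/34) = 3.6510 × 10⁻⁴ s⁻².
N = √(3.6510 × 10⁻⁴) = 0.019108 rad s⁻¹, so T = 2π/N = 328.82 s = 5.4803 min ≈ 5.48 min.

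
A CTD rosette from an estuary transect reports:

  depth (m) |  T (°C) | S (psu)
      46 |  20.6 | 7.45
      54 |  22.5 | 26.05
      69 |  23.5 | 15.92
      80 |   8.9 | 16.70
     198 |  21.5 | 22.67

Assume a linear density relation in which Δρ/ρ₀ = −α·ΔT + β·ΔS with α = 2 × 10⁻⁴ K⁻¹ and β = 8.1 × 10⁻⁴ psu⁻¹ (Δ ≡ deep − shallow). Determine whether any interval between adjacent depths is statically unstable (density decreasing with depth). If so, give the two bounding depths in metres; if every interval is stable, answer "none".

Evaluate Δρ/ρ₀ = −αΔT + βΔS across each adjacent pair:
  46–54 m: −αΔT+βΔS = −(2 × 10⁻⁴)(+1.9)+(8.1 × 10⁻⁴)(+18.60) = 0.015 → stable
  54–69 m: −αΔT+βΔS = −(2 × 10⁻⁴)(+1.0)+(8.1 × 10⁻⁴)(-10.13) = -8.4 × 10⁻³ → UNSTABLE
  69–80 m: −αΔT+βΔS = −(2 × 10⁻⁴)(-14.6)+(8.1 × 10⁻⁴)(+0.78) = 3.6 × 10⁻³ → stable
  80–198 m: −αΔT+βΔS = −(2 × 10⁻⁴)(+12.6)+(8.1 × 10⁻⁴)(+5.97) = 2.3 × 10⁻³ → stable
The 54–69 m interval has Δρ < 0: lighter water underlies denser water.

54–69 m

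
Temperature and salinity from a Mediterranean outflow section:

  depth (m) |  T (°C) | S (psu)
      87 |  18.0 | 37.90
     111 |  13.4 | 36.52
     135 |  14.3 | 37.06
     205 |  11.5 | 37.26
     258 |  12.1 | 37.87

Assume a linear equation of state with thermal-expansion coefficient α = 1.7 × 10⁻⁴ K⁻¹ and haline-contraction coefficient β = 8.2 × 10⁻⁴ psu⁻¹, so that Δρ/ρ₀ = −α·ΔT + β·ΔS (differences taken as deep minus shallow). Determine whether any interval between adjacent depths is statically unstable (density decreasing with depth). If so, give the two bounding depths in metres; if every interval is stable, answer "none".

87–111 m

Evaluate Δρ/ρ₀ = −αΔT + βΔS across each adjacent pair:
  87–111 m: −αΔT+βΔS = −(1.7 × 10⁻⁴)(-4.6)+(8.2 × 10⁻⁴)(-1.38) = -3.5 × 10⁻⁴ → UNSTABLE
  111–135 m: −αΔT+βΔS = −(1.7 × 10⁻⁴)(+0.9)+(8.2 × 10⁻⁴)(+0.54) = 2.9 × 10⁻⁴ → stable
  135–205 m: −αΔT+βΔS = −(1.7 × 10⁻⁴)(-2.8)+(8.2 × 10⁻⁴)(+0.20) = 6.4 × 10⁻⁴ → stable
  205–258 m: −αΔT+βΔS = −(1.7 × 10⁻⁴)(+0.6)+(8.2 × 10⁻⁴)(+0.61) = 4.0 × 10⁻⁴ → stable
The 87–111 m interval has Δρ < 0: lighter water underlies denser water.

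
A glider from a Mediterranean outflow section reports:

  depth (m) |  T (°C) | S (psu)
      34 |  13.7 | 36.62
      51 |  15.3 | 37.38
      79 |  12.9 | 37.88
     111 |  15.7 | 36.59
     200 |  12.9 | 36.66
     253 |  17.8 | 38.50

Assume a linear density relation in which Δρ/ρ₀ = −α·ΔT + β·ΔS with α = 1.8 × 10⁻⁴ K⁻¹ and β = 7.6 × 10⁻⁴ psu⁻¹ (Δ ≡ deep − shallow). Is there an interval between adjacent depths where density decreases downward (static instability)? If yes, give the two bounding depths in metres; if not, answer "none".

Evaluate Δρ/ρ₀ = −αΔT + βΔS across each adjacent pair:
  34–51 m: −αΔT+βΔS = −(1.8 × 10⁻⁴)(+1.6)+(7.6 × 10⁻⁴)(+0.76) = 2.9 × 10⁻⁴ → stable
  51–79 m: −αΔT+βΔS = −(1.8 × 10⁻⁴)(-2.4)+(7.6 × 10⁻⁴)(+0.50) = 8.1 × 10⁻⁴ → stable
  79–111 m: −αΔT+βΔS = −(1.8 × 10⁻⁴)(+2.8)+(7.6 × 10⁻⁴)(-1.29) = -1.5 × 10⁻³ → UNSTABLE
  111–200 m: −αΔT+βΔS = −(1.8 × 10⁻⁴)(-2.8)+(7.6 × 10⁻⁴)(+0.07) = 5.6 × 10⁻⁴ → stable
  200–253 m: −αΔT+βΔS = −(1.8 × 10⁻⁴)(+4.9)+(7.6 × 10⁻⁴)(+1.84) = 5.2 × 10⁻⁴ → stable
The 79–111 m interval has Δρ < 0: lighter water underlies denser water.

79–111 m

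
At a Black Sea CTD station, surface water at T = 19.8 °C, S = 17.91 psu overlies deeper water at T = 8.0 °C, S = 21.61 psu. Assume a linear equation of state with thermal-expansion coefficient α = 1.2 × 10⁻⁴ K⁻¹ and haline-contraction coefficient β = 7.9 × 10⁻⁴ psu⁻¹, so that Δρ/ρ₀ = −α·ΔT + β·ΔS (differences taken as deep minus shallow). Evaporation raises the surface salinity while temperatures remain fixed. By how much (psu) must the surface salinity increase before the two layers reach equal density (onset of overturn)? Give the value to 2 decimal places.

Neutral buoyancy requires −α(T_deep − T_surf) + β(S_deep − S_surf′) = 0.
S_surf′ = S_deep − (α/β)·ΔT = 21.61 − (1.2 × 10⁻⁴/7.9 × 10⁻⁴)·(-11.8) = 23.4024 psu.
Increase required: 23.4024 − 17.91 = 5.4924 psu.

5.49 psu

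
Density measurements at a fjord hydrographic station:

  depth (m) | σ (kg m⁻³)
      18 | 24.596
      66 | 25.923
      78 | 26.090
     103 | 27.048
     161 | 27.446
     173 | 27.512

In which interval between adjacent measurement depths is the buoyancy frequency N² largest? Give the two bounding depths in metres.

78–103 m

Compute the density gradient over each adjacent pair:
  18–66 m: Δρ/Δz = 1.327/48 = 0.028 kg m⁻⁴
  66–78 m: Δρ/Δz = 0.167/12 = 0.014 kg m⁻⁴
  78–103 m: Δρ/Δz = 0.958/25 = 0.038 kg m⁻⁴
  103–161 m: Δρ/Δz = 0.398/58 = 6.9 × 10⁻³ kg m⁻⁴
  161–173 m: Δρ/Δz = 0.066/12 = 5.5 × 10⁻³ kg m⁻⁴
The largest gradient is in the 78–103 m interval — the pycnocline.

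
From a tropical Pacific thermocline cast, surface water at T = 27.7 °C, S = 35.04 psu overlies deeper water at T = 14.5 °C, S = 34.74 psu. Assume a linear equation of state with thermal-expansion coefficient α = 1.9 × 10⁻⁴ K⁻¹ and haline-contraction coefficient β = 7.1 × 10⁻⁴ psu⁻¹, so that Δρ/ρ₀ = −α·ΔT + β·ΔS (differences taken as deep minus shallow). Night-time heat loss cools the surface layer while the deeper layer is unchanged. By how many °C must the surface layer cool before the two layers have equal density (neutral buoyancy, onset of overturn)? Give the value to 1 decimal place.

12.1 °C

Neutral buoyancy requires Δρ = 0, i.e. −α(T_deep − T_surf′) + β(S_deep − S_surf) = 0.
T_surf′ = T_deep − (β/α)·ΔS = 14.5 − (7.1 × 10⁻⁴/1.9 × 10⁻⁴)·(-0.30) = 15.621 °C.
Cooling required: 27.7 − (15.621) = 12.079 °C.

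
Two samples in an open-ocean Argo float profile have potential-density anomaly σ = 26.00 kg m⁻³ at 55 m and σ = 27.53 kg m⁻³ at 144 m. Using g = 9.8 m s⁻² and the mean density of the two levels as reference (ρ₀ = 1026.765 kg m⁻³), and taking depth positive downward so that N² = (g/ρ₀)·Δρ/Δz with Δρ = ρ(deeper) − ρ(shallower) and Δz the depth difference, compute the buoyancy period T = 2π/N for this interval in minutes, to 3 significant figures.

8.18 min

Δρ = 1027.53 − 1026.00 = 1.53 kg m⁻³ over Δz = 144 − 55 = 89 m.
N² = (9.8/1026.765) × (1.53/89) = 1.6408 × 10⁻⁴ s⁻².
N = √(1.6408 × 10⁻⁴) = 0.012809 rad s⁻¹, so T = 2π/N = 490.53 s = 8.1755 min ≈ 8.18 min.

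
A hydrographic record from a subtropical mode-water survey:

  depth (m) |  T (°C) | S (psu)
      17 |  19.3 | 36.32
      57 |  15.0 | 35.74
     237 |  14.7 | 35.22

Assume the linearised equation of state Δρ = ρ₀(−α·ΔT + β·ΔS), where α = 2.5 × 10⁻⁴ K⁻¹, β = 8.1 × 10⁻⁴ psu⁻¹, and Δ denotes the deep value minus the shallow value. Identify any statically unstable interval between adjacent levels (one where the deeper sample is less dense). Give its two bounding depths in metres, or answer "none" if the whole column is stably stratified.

Evaluate Δρ/ρ₀ = −αΔT + βΔS across each adjacent pair:
  17–57 m: −αΔT+βΔS = −(2.5 × 10⁻⁴)(-4.3)+(8.1 × 10⁻⁴)(-0.58) = 6.1 × 10⁻⁴ → stable
  57–237 m: −αΔT+βΔS = −(2.5 × 10⁻⁴)(-0.3)+(8.1 × 10⁻⁴)(-0.52) = -3.5 × 10⁻⁴ → UNSTABLE
The 57–237 m interval has Δρ < 0: lighter water underlies denser water.

57–237 m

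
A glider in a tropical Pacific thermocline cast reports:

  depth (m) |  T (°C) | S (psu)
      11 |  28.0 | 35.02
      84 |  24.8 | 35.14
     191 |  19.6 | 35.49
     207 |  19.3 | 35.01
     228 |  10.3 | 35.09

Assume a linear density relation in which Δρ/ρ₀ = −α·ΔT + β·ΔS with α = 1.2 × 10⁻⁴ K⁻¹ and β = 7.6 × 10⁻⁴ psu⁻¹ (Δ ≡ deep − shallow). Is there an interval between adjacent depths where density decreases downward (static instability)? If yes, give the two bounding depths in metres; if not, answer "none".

191–207 m

Evaluate Δρ/ρ₀ = −αΔT + βΔS across each adjacent pair:
  11–84 m: −αΔT+βΔS = −(1.2 × 10⁻⁴)(-3.2)+(7.6 × 10⁻⁴)(+0.12) = 4.8 × 10⁻⁴ → stable
  84–191 m: −αΔT+βΔS = −(1.2 × 10⁻⁴)(-5.2)+(7.6 × 10⁻⁴)(+0.35) = 8.9 × 10⁻⁴ → stable
  191–207 m: −αΔT+βΔS = −(1.2 × 10⁻⁴)(-0.3)+(7.6 × 10⁻⁴)(-0.48) = -3.3 × 10⁻⁴ → UNSTABLE
  207–228 m: −αΔT+βΔS = −(1.2 × 10⁻⁴)(-9.0)+(7.6 × 10⁻⁴)(+0.08) = 1.1 × 10⁻³ → stable
The 191–207 m interval has Δρ < 0: lighter water underlies denser water.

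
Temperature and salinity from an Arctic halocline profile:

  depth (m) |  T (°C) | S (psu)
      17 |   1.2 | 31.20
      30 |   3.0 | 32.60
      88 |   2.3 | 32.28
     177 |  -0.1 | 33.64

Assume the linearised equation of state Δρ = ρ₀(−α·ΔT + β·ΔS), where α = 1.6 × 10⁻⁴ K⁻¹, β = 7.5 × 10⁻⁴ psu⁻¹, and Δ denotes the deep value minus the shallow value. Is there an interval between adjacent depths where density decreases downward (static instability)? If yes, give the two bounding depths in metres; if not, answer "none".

30–88 m

Evaluate Δρ/ρ₀ = −αΔT + βΔS across each adjacent pair:
  17–30 m: −αΔT+βΔS = −(1.6 × 10⁻⁴)(+1.8)+(7.5 × 10⁻⁴)(+1.40) = 7.6 × 10⁻⁴ → stable
  30–88 m: −αΔT+βΔS = −(1.6 × 10⁻⁴)(-0.7)+(7.5 × 10⁻⁴)(-0.32) = -1.3 × 10⁻⁴ → UNSTABLE
  88–177 m: −αΔT+βΔS = −(1.6 × 10⁻⁴)(-2.4)+(7.5 × 10⁻⁴)(+1.36) = 1.4 × 10⁻³ → stable
The 30–88 m interval has Δρ < 0: lighter water underlies denser water.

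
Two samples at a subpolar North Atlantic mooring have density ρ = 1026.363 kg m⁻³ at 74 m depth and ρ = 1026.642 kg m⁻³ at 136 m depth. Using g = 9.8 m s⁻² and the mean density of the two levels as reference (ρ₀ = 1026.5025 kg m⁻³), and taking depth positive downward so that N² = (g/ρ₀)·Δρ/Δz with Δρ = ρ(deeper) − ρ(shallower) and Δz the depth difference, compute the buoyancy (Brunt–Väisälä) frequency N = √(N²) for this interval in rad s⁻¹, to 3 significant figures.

Δρ = 1026.642 − 1026.363 = 0.279 kg m⁻³ over Δz = 136 − 74 = 62 m.
N² = (9.8/1026.5025) × (0.279/62) = 4.2961 × 10⁻⁵ s⁻².
N = √(4.2961 × 10⁻⁵) = 6.5545 × 10⁻³ rad s⁻¹ ≈ 6.55 × 10⁻³ rad s⁻¹.
A positive N² confirms static stability across the interval.

6.55 × 10⁻³ rad s⁻¹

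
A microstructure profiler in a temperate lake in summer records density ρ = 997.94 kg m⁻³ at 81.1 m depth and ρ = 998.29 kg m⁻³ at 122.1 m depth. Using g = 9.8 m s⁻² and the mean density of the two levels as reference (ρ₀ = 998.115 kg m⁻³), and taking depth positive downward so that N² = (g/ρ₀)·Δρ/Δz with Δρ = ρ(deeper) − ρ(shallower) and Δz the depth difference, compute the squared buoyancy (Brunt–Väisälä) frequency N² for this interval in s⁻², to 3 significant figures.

8.38 × 10⁻⁵ s⁻²

Δρ = 998.29 − 997.94 = 0.35 kg m⁻³ over Δz = 122.1 − 81.1 = 41 m.
N² = (9.8/998.115) × (0.35/41) = 8.3817 × 10⁻⁵ s⁻² ≈ 8.38 × 10⁻⁵ s⁻².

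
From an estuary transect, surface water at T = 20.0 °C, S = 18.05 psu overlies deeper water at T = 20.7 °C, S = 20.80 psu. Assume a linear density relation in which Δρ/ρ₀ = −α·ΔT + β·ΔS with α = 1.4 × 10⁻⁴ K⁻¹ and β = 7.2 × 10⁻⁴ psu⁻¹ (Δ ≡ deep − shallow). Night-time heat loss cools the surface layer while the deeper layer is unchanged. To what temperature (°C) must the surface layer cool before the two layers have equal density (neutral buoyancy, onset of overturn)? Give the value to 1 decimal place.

6.6 °C

Neutral buoyancy requires Δρ = 0, i.e. −α(T_deep − T_surf′) + β(S_deep − S_surf) = 0.
T_surf′ = T_deep − (β/α)·ΔS = 20.7 − (7.2 × 10⁻⁴/1.4 × 10⁻⁴)·(+2.75) = 6.557 °C.
Cooling required: 20.0 − (6.557) = 13.443 °C.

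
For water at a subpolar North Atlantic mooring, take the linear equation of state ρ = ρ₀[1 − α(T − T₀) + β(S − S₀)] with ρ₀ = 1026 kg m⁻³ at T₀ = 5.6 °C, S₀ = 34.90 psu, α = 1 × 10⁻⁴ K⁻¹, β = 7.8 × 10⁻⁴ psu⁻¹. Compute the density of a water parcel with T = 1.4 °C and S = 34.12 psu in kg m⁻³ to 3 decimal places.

1025.807 kg m⁻³

T − T₀ = -4.2 K, S − S₀ = -0.78 psu.
Bracket = 1 − α·(-4.2) + β·(-0.78) = 1 + (-1.884 × 10⁻⁴) = 0.9998116.
ρ = 1026 × 0.9998116 = 1025.807 kg m⁻³.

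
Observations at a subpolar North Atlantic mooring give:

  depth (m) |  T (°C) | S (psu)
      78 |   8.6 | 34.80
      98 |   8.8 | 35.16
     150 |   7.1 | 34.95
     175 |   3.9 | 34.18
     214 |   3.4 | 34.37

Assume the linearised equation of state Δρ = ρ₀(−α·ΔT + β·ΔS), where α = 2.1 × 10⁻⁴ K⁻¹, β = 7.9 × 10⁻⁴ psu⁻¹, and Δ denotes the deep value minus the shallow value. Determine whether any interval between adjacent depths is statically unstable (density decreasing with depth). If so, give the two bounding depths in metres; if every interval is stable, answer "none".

none

Evaluate Δρ/ρ₀ = −αΔT + βΔS across each adjacent pair:
  78–98 m: −αΔT+βΔS = −(2.1 × 10⁻⁴)(+0.2)+(7.9 × 10⁻⁴)(+0.36) = 2.4 × 10⁻⁴ → stable
  98–150 m: −αΔT+βΔS = −(2.1 × 10⁻⁴)(-1.7)+(7.9 × 10⁻⁴)(-0.21) = 1.9 × 10⁻⁴ → stable
  150–175 m: −αΔT+βΔS = −(2.1 × 10⁻⁴)(-3.2)+(7.9 × 10⁻⁴)(-0.77) = 6.4 × 10⁻⁵ → stable
  175–214 m: −αΔT+βΔS = −(2.1 × 10⁻⁴)(-0.5)+(7.9 × 10⁻⁴)(+0.19) = 2.6 × 10⁻⁴ → stable
Every interval has Δρ > 0: the column is stably stratified throughout.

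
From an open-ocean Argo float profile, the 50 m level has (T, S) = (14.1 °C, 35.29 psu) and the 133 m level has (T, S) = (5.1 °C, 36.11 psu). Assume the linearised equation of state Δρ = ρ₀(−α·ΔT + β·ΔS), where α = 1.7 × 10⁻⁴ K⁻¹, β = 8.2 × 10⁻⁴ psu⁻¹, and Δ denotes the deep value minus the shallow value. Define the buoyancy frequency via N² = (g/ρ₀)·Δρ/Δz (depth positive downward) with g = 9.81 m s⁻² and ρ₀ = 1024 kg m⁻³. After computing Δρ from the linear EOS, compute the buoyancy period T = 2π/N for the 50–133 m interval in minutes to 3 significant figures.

ΔT = -9.0 K, ΔS = +0.82 psu (deep − shallow).
Δρ/ρ₀ = −αΔT + βΔS = 1.53 × 10⁻³ + 6.724 × 10⁻⁴ = 2.2024 × 10⁻³, so Δρ ≈ 2.255 kg m⁻³.
N² = (g/ρ₀)·Δρ/Δz = g·(Δρ/ρ₀)/Δz = 9.81 × 2.2024 × 10⁻³ / 83 = 2.6031 × 10⁻⁴ s⁻².
N = √(2.6031 × 10⁻⁴) = 0.016134 rad s⁻¹ → T = 2π/N = 389.44 s = 6.4907 min ≈ 6.49 min.

6.49 min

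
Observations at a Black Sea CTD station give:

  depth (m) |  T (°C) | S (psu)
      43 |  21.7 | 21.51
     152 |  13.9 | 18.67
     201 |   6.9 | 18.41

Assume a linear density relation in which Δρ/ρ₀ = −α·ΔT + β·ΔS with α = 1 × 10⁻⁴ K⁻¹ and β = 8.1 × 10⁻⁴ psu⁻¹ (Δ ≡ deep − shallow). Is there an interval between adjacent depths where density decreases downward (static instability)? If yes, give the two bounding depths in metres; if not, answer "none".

Evaluate Δρ/ρ₀ = −αΔT + βΔS across each adjacent pair:
  43–152 m: −αΔT+βΔS = −(1 × 10⁻⁴)(-7.8)+(8.1 × 10⁻⁴)(-2.84) = -1.5 × 10⁻³ → UNSTABLE
  152–201 m: −αΔT+βΔS = −(1 × 10⁻⁴)(-7.0)+(8.1 × 10⁻⁴)(-0.26) = 4.9 × 10⁻⁴ → stable
The 43–152 m interval has Δρ < 0: lighter water underlies denser water.

43–152 m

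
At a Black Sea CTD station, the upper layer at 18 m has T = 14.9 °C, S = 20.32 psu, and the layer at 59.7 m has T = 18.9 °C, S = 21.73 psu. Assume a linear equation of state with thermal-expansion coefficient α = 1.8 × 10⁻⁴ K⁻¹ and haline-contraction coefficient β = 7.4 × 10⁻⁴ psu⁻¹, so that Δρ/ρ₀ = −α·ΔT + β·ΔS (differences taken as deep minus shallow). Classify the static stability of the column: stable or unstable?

stable

ΔT = 18.9 − 14.9 = +4.0 K and ΔS = 21.73 − 20.32 = +1.41 psu (deep − shallow).
−αΔT = -7.20 × 10⁻⁴; βΔS = 1.0434 × 10⁻³; sum Δρ/ρ₀ = 3.234 × 10⁻⁴.
Δρ/ρ₀ > 0, so Δρ > 0: deeper water is denser → statically stable.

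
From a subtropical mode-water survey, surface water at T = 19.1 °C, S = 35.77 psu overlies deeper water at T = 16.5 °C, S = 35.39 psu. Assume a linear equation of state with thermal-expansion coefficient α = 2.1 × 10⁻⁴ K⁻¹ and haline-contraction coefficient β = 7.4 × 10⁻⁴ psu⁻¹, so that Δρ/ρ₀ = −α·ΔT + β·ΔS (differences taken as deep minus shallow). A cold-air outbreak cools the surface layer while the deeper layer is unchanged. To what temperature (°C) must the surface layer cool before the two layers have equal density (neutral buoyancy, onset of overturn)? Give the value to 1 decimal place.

Neutral buoyancy requires Δρ = 0, i.e. −α(T_deep − T_surf′) + β(S_deep − S_surf) = 0.
T_surf′ = T_deep − (β/α)·ΔS = 16.5 − (7.4 × 10⁻⁴/2.1 × 10⁻⁴)·(-0.38) = 17.839 °C.
Cooling required: 19.1 − (17.839) = 1.261 °C.

17.8 °C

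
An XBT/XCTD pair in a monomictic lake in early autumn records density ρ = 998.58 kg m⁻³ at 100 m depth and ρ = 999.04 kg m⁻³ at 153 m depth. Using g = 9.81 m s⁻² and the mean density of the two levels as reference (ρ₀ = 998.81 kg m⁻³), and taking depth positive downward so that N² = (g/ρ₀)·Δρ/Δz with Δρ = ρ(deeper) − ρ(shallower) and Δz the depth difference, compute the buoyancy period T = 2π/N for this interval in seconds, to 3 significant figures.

Δρ = 999.04 − 998.58 = 0.46 kg m⁻³ over Δz = 153 − 100 = 53 m.
N² = (9.81/998.81) × (0.46/53) = 8.5245 × 10⁻⁵ s⁻².
N = √(8.5245 × 10⁻⁵) = 9.2328 × 10⁻³ rad s⁻¹, so T = 2π/N = 680.53 s ≈ 681 s.
Since Δρ > 0 the layer is stably stratified.

681 s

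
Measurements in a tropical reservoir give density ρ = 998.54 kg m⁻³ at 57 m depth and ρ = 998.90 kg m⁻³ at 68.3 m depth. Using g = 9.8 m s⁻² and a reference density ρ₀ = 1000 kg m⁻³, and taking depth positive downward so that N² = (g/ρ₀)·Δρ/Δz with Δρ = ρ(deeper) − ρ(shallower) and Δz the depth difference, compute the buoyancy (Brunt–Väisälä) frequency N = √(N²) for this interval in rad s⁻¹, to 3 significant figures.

0.0177 rad s⁻¹

Δρ = 998.90 − 998.54 = 0.36 kg m⁻³ over Δz = 68.3 − 57 = 11.3 m.
N² = (9.8/1000) × (0.36/11.3) = 3.1221 × 10⁻⁴ s⁻².
N = √(3.1221 × 10⁻⁴) = 0.017669 rad s⁻¹ ≈ 0.0177 rad s⁻¹.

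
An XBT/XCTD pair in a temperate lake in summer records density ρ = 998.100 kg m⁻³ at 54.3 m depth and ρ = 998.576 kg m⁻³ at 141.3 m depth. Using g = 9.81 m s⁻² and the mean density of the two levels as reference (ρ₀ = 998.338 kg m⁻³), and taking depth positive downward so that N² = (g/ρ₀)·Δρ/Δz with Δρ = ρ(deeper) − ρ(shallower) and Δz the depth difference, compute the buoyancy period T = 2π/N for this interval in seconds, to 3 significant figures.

857 s

Δρ = 998.576 − 998.100 = 0.476 kg m⁻³ over Δz = 141.3 − 54.3 = 87 m.
N² = (9.81/998.338) × (0.476/87) = 5.3762 × 10⁻⁵ s⁻².
N = √(5.3762 × 10⁻⁵) = 7.3323 × 10⁻³ rad s⁻¹, so T = 2π/N = 856.92 s ≈ 857 s.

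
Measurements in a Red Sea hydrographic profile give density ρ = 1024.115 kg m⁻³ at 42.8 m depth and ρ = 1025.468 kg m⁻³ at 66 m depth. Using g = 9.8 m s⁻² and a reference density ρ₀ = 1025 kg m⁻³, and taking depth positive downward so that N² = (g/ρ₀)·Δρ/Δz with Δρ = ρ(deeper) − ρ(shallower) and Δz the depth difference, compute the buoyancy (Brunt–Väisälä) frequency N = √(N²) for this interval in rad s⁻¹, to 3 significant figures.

Δρ = 1025.468 − 1024.115 = 1.353 kg m⁻³ over Δz = 66 − 42.8 = 23.2 m.
N² = (9.8/1025) × (1.353/23.2) = 5.5759 × 10⁻⁴ s⁻².
N = √(5.5759 × 10⁻⁴) = 0.023613 rad s⁻¹ ≈ 0.0236 rad s⁻¹.

0.0236 rad s⁻¹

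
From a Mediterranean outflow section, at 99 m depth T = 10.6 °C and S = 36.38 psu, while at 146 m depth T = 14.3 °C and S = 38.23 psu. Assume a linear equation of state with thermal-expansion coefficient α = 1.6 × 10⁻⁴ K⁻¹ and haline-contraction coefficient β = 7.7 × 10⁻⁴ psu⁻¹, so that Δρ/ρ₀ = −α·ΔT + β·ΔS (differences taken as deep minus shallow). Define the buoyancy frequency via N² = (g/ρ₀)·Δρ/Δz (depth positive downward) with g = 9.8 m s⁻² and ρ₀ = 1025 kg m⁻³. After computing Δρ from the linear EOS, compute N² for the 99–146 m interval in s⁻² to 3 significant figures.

ΔT = +3.7 K, ΔS = +1.85 psu (deep − shallow).
Δρ/ρ₀ = −αΔT + βΔS = -5.92 × 10⁻⁴ + 1.4245 × 10⁻³ = 8.325 × 10⁻⁴, so Δρ ≈ 0.8533 kg m⁻³.
N² = (g/ρ₀)·Δρ/Δz = g·(Δρ/ρ₀)/Δz = 9.8 × 8.325 × 10⁻⁴ / 47 = 1.7359 × 10⁻⁴ s⁻² ≈ 1.74 × 10⁻⁴ s⁻².

1.74 × 10⁻⁴ s⁻²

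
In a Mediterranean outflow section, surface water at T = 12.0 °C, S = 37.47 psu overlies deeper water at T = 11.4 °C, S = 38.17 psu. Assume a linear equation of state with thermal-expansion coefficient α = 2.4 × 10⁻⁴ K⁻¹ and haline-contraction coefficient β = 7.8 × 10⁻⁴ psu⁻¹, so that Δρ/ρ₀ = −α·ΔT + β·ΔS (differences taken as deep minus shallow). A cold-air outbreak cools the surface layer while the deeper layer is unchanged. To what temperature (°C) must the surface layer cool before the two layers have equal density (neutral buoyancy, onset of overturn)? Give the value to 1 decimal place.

9.1 °C

Neutral buoyancy requires Δρ = 0, i.e. −α(T_deep − T_surf′) + β(S_deep − S_surf) = 0.
T_surf′ = T_deep − (β/α)·ΔS = 11.4 − (7.8 × 10⁻⁴/2.4 × 10⁻⁴)·(+0.70) = 9.125 °C.
Cooling required: 12.0 − (9.125) = 2.875 °C.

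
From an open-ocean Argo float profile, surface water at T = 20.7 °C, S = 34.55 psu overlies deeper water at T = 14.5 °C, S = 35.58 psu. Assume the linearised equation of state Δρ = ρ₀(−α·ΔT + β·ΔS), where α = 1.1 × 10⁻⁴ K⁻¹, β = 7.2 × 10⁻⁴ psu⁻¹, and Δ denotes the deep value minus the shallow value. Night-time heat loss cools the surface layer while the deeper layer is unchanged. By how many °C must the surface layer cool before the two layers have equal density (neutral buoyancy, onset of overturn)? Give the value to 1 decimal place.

12.9 °C

Neutral buoyancy requires Δρ = 0, i.e. −α(T_deep − T_surf′) + β(S_deep − S_surf) = 0.
T_surf′ = T_deep − (β/α)·ΔS = 14.5 − (7.2 × 10⁻⁴/1.1 × 10⁻⁴)·(+1.03) = 7.758 °C.
Cooling required: 20.7 − (7.758) = 12.942 °C.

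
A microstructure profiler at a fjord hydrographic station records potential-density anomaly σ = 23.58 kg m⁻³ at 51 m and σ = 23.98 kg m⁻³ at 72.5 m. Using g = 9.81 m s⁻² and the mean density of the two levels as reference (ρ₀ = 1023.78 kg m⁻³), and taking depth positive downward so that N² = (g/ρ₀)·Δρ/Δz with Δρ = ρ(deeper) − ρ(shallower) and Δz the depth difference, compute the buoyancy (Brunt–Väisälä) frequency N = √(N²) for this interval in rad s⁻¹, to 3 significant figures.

0.0134 rad s⁻¹

Δρ = 1023.98 − 1023.58 = 0.40 kg m⁻³ over Δz = 72.5 − 51 = 21.5 m.
N² = (9.81/1023.78) × (0.40/21.5) = 1.7827 × 10⁻⁴ s⁻².
N = √(1.7827 × 10⁻⁴) = 0.013352 rad s⁻¹ ≈ 0.0134 rad s⁻¹.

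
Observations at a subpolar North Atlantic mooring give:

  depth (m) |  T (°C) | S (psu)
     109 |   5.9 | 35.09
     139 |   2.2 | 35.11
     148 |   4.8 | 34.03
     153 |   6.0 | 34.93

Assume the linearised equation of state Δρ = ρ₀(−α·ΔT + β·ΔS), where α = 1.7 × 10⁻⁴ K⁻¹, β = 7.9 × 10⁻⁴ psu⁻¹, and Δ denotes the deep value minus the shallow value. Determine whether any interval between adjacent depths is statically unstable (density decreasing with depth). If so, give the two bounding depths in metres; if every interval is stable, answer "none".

Evaluate Δρ/ρ₀ = −αΔT + βΔS across each adjacent pair:
  109–139 m: −αΔT+βΔS = −(1.7 × 10⁻⁴)(-3.7)+(7.9 × 10⁻⁴)(+0.02) = 6.4 × 10⁻⁴ → stable
  139–148 m: −αΔT+βΔS = −(1.7 × 10⁻⁴)(+2.6)+(7.9 × 10⁻⁴)(-1.08) = -1.3 × 10⁻³ → UNSTABLE
  148–153 m: −αΔT+βΔS = −(1.7 × 10⁻⁴)(+1.2)+(7.9 × 10⁻⁴)(+0.90) = 5.1 × 10⁻⁴ → stable
The 139–148 m interval has Δρ < 0: lighter water underlies denser water.

139–148 m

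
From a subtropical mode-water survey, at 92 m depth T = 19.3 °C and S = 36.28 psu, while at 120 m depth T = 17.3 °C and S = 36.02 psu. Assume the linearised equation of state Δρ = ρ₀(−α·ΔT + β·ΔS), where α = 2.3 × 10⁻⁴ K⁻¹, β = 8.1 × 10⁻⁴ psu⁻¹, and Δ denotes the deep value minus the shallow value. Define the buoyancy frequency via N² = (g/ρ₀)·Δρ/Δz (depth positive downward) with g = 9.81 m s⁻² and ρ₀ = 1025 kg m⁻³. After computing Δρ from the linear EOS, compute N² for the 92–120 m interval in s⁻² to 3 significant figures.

ΔT = -2.0 K, ΔS = -0.26 psu (deep − shallow).
Δρ/ρ₀ = −αΔT + βΔS = 4.60 × 10⁻⁴ − 2.106 × 10⁻⁴ = 2.494 × 10⁻⁴, so Δρ ≈ 0.2556 kg m⁻³.
N² = (g/ρ₀)·Δρ/Δz = g·(Δρ/ρ₀)/Δz = 9.81 × 2.494 × 10⁻⁴ / 28 = 8.7379 × 10⁻⁵ s⁻² ≈ 8.74 × 10⁻⁵ s⁻².

8.74 × 10⁻⁵ s⁻²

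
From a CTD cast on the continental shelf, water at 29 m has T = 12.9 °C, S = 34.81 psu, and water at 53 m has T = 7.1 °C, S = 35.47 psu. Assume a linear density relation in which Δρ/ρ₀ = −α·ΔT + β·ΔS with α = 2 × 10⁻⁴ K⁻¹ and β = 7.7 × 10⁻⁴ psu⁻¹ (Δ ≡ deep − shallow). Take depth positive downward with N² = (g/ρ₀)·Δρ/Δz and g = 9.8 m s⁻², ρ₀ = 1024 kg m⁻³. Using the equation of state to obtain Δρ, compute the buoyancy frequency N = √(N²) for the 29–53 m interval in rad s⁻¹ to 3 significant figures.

ΔT = -5.8 K, ΔS = +0.66 psu (deep − shallow).
Δρ/ρ₀ = −αΔT + βΔS = 1.16 × 10⁻³ + 5.082 × 10⁻⁴ = 1.6682 × 10⁻³, so Δρ ≈ 1.708 kg m⁻³.
N² = (g/ρ₀)·Δρ/Δz = g·(Δρ/ρ₀)/Δz = 9.8 × 1.6682 × 10⁻³ / 24 = 6.8118 × 10⁻⁴ s⁻².
N = √(6.8118 × 10⁻⁴) = 0.026099 rad s⁻¹ ≈ 0.0261 rad s⁻¹.

0.0261 rad s⁻¹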